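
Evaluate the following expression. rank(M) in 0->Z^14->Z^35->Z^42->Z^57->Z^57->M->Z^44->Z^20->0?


Alt sum=0:
(-1)^0*14 + (-1)^1*35 + (-1)^2*42 + (-1)^3*57 + (-1)^4*57 + (-1)^5*? + (-1)^6*44 + (-1)^7*20=0
rank(M)=45


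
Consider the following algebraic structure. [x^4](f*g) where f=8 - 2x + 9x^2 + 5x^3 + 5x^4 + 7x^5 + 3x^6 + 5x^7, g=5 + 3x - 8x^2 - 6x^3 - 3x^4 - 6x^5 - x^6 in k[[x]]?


[x^4] = sum a_i*b_j, i+j=4
  8*-3=-24
  -2*-6=12
  9*-8=-72
  5*3=15
  5*5=25
Sum=-44


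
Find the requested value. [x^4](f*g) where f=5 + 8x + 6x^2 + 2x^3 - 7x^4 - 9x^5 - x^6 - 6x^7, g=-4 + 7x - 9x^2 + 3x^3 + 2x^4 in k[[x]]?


[x^4] = sum a_i*b_j, i+j=4
  5*2=10
  8*3=24
  6*-9=-54
  2*7=14
  -7*-4=28
Sum=22


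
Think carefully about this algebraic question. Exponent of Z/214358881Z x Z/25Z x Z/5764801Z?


Exponent = lcm of the cyclic orders; pairwise coprime => product.
11^8*5^2*7^8=214358881*25*5764801=30893407288692025


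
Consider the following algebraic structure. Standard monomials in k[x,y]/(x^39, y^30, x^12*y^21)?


k[x,y]/I, I = (x^39, y^30, x^12*y^21)
Rect: 39x30=1170. Corner: (39-12)x(30-21)=243.
dim = 1170-243 = 927


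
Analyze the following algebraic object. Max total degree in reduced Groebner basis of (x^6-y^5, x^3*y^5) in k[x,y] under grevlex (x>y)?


LT(f1)=x^6, LT(f2)=x^3y^5, lcm=x^6y^5
S(f1,f2) = y^5*f1 - x^3*f2 = -y^10
Reduced GB = {f1, f2, y^10}; degrees 6, 8, 10
Max = 10


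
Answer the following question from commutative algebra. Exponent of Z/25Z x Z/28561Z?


Exponent = lcm of the cyclic orders; pairwise coprime => product.
5^2*13^4=25*28561=714025


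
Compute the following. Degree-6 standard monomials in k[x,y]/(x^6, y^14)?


k[x,y], I = (x^6, y^14), d = 6
Need i < 6 and d-i < 14.
Range: 0 <= i <= 5.
H(6) = 6


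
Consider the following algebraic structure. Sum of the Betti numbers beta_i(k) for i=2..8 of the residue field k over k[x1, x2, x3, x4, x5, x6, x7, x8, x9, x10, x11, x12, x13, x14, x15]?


Koszul resolution: beta_i(k)=C(n,i), n=15
C(15,2)=105, C(15,3)=455, C(15,4)=1365, C(15,5)=3003, C(15,6)=5005, C(15,7)=6435, C(15,8)=6435
Sum=22803


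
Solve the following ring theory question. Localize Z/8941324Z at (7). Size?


7-primary part: 8941324=7^6*76
Size=7^6=117649


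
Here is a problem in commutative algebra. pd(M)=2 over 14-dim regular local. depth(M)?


pd+depth=depth(R)=14
depth=14-2=12


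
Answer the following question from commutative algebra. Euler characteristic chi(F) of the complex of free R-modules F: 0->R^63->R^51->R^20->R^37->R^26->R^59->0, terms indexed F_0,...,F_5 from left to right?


chi = sum (-1)^i * rank:
(-1)^0*63=63
(-1)^1*51=-51
(-1)^2*20=20
(-1)^3*37=-37
(-1)^4*26=26
(-1)^5*59=-59
chi=-38


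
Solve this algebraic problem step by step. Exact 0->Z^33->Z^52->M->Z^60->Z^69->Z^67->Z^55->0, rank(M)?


Alt sum=0:
(-1)^0*33 + (-1)^1*52 + (-1)^2*? + (-1)^3*60 + (-1)^4*69 + (-1)^5*67 + (-1)^6*55=0
rank(M)=22


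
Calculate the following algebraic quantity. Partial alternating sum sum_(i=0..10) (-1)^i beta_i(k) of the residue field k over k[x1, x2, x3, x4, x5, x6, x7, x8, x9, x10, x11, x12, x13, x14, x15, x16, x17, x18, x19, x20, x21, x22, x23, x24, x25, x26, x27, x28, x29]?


Koszul resolution: beta_i(k)=C(n,i), n=29
sum_(i=0..p) (-1)^i C(n,i) = (-1)^p C(n-1,p)
(-1)^10*C(28,10) = (-1)^10*13123110 = 13123110


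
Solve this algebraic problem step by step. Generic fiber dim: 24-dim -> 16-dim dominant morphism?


dim(fiber)=dim(X)-dim(Y)=24-16=8


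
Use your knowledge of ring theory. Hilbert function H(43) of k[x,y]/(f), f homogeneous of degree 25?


H(t)=d for t>=d-1.
d=25, t=43
H(43)=25


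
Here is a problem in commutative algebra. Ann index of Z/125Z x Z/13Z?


Exponent = lcm of the cyclic orders; pairwise coprime => product.
5^3*13^1=125*13=1625


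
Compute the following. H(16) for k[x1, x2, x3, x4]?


C(d+n-1,n-1)=C(19,3)=969


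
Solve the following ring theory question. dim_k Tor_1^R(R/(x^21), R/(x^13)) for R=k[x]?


Tor_1(R/I,R/J)=(I cap J)/IJ=(x^21)/(x^34)
dim=34-21=min(21,13)=13


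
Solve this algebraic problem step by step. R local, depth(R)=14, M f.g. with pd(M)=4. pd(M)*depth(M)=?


pd+depth=14
depth=14-4=10
pd*depth=4*10=40


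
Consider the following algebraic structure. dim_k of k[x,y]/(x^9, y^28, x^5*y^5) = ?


k[x,y]/I, I = (x^9, y^28, x^5*y^5)
Rect: 9x28=252. Corner: (9-5)x(28-5)=92.
dim = 252-92 = 160


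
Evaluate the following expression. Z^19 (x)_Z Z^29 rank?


rank(M(x)N) = rank(M)*rank(N)
19*29 = 551


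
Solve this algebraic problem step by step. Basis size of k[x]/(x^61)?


Basis: 1,x,...,x^60
dim=61


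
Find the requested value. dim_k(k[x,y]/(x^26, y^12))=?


Basis: x^i*y^j, i<26, j<12
26*12=312


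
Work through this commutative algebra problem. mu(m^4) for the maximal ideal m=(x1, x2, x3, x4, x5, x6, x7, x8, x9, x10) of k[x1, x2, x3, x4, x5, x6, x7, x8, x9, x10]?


Graded Nakayama: mu(m^d) = dim_k (m^d/m^(d+1)) = #degree-4 monomials in 10 vars
C(n+d-1,d)=C(13,4)=715


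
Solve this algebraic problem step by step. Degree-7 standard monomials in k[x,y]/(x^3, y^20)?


k[x,y], I = (x^3, y^20), d = 7
Need i < 3 and d-i < 20.
Range: 0 <= i <= 2.
H(7) = 3


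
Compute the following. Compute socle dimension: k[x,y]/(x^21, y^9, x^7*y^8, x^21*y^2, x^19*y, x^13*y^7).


Socle = ann(m) = span of standard monomials u with x*u, y*u in I (staircase corners).
Redundant generators: x^21*y^2
Minimal generators: x^21, x^19*y, x^13*y^7, x^7*y^8, y^9
Corners: x^6y^8, x^12y^7, x^18y^6, x^20
Socle dim=4


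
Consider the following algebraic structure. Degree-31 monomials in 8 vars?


C(d+n-1,n-1)=C(38,7)=12620256


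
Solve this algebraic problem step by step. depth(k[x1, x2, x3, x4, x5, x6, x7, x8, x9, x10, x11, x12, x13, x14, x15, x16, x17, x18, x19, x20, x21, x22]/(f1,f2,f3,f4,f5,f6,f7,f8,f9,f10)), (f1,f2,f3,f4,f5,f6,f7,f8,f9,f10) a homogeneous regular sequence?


depth(R)=22
depth(R/I)=22-10=12


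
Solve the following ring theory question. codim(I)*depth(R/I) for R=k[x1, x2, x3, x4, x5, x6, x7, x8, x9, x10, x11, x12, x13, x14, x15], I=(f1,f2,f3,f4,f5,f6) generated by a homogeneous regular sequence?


codim=6, depth=dim(R/I)=15-6=9
Product=6*9=54


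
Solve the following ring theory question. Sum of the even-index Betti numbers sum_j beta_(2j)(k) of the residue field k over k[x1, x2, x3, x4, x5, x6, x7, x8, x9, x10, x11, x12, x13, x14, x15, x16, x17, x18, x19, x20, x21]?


Koszul resolution: beta_i(k)=C(n,i), n=21
sum_even C(21,i) = 2^(n-1) = 2^20 = 1048576


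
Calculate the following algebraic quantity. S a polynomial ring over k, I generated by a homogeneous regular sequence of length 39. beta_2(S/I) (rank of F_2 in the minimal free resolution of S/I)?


Regular sequence => Koszul complex is the minimal free resolution.
Syz_1 minimally generated by Koszul relations f_i*e_j - f_j*e_i (i<j): mu(Syz_1) = beta_2 = C(m,2) = m(m-1)/2
m=39
39*38/2 = 741


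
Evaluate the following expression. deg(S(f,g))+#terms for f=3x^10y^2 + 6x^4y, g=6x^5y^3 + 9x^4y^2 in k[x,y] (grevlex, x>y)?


LT(f)=3x^10y^2, LT(g)=6x^5y^3
lcm(LM)=x^10y^3
S(f,g) (scaled by 18 to clear denominators) = 6y*f - 3x^5*g = -27x^9y^2 + 36x^4y^2
2 terms, deg 11.
11+2=13


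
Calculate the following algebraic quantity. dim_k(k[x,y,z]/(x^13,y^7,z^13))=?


Basis: x^iy^jz^k, i<13,j<7,k<13
13*7*13=1183


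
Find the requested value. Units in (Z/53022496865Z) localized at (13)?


Local ring = Z/10604499373Z.
phi(10604499373) = 13^8*(13-1) = 9788768652


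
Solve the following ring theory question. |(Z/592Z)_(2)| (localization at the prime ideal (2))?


2-primary part: 592=2^4*37
Size=2^4=16


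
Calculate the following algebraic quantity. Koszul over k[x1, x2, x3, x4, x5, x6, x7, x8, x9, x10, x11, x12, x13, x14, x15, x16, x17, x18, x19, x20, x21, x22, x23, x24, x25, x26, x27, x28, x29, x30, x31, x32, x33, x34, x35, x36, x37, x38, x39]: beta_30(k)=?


C(n,i)=C(39,30)=211915132


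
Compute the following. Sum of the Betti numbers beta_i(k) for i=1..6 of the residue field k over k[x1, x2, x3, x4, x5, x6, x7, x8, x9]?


Koszul resolution: beta_i(k)=C(n,i), n=9
C(9,1)=9, C(9,2)=36, C(9,3)=84, C(9,4)=126, C(9,5)=126, C(9,6)=84
Sum=465


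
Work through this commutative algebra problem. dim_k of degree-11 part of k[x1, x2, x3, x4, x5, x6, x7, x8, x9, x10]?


C(d+n-1,n-1)=C(20,9)=167960


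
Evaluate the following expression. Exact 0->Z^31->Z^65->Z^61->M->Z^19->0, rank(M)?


Alt sum=0:
(-1)^0*31 + (-1)^1*65 + (-1)^2*61 + (-1)^3*? + (-1)^4*19=0
rank(M)=46


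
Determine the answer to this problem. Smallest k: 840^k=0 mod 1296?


840^k mod 1296:
k=1: 840
k=2: 576
k=3: 432
k=4: 0
First zero at k = 4


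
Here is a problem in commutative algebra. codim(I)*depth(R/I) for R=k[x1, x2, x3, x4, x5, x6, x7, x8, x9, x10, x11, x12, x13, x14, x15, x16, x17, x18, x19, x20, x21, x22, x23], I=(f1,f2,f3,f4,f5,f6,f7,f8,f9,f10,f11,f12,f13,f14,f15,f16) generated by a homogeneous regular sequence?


codim=16, depth=dim(R/I)=23-16=7
Product=16*7=112


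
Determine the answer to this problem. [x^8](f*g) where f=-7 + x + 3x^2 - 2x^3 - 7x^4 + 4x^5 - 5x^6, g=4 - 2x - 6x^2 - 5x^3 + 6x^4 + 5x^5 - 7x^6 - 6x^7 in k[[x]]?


[x^8] = sum a_i*b_j, i+j=8
  1*-6=-6
  3*-7=-21
  -2*5=-10
  -7*6=-42
  4*-5=-20
  -5*-6=30
Sum=-69


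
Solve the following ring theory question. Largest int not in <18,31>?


gcd(18,31)=1 => F=ab-a-b=18*31-18-31=558-49=509


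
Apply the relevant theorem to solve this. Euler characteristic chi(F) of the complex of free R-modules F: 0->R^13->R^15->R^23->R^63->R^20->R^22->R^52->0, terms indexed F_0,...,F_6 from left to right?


chi = sum (-1)^i * rank:
(-1)^0*13=13
(-1)^1*15=-15
(-1)^2*23=23
(-1)^3*63=-63
(-1)^4*20=20
(-1)^5*22=-22
(-1)^6*52=52
chi=8


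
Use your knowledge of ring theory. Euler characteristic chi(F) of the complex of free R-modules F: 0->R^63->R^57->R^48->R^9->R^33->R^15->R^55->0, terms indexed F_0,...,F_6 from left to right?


chi = sum (-1)^i * rank:
(-1)^0*63=63
(-1)^1*57=-57
(-1)^2*48=48
(-1)^3*9=-9
(-1)^4*33=33
(-1)^5*15=-15
(-1)^6*55=55
chi=118


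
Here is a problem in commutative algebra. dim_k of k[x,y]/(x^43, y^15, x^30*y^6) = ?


k[x,y]/I, I = (x^43, y^15, x^30*y^6)
Rect: 43x15=645. Corner: (43-30)x(15-6)=117.
dim = 645-117 = 528


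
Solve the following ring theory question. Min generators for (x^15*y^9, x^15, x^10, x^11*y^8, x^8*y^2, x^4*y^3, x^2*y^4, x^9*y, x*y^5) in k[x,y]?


Remove redundant (divisible by others).
x^15*y^9 redundant.
x^15 redundant.
x^11*y^8 redundant.
Min: x^10, x^9*y, x^8*y^2, x^4*y^3, x^2*y^4, x*y^5
Count=6


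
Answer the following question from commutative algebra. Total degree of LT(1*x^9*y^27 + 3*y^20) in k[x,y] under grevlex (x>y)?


LT: 1*x^9*y^27
deg_x=9, deg_y=27
Total=9+27=36


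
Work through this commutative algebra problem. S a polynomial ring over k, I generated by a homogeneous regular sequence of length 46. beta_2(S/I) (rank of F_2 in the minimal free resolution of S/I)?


Regular sequence => Koszul complex is the minimal free resolution.
Syz_1 minimally generated by Koszul relations f_i*e_j - f_j*e_i (i<j): mu(Syz_1) = beta_2 = C(m,2) = m(m-1)/2
m=46
46*45/2 = 1035


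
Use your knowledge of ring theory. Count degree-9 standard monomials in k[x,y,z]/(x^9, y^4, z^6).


Need i<9, j<4, k<6 with i+j+k=9.
For each i, j ranges over max(0,9-i-5)..min(3,9-i):
  i=0: j in [4,3] -> 0
  i=1: j in [3,3] -> 1
  i=2: j in [2,3] -> 2
  i=3: j in [1,3] -> 3
  i=4: j in [0,3] -> 4
  i=5: j in [0,3] -> 4
  i=6: j in [0,3] -> 4
  i=7: j in [0,2] -> 3
  i=8: j in [0,1] -> 2
H(9) = 0+1+2+3+4+4+4+3+2 = 23


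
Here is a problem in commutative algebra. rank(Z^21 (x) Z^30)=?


rank(M(x)N) = rank(M)*rank(N)
21*30 = 630


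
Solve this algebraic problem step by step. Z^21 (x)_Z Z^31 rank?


rank(M(x)N) = rank(M)*rank(N)
21*31 = 651


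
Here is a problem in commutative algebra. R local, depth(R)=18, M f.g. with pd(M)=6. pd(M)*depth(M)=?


pd+depth=18
depth=18-6=12
pd*depth=6*12=72


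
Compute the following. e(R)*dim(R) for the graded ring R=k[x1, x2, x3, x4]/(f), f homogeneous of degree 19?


e(R)=deg(f)=19, dim(R)=4-1=3
e*dim=19*3=57


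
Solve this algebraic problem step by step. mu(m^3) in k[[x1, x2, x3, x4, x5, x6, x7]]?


C(n+d-1,d)=C(9,3)=84


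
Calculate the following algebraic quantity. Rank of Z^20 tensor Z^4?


rank(M(x)N) = rank(M)*rank(N)
20*4 = 80


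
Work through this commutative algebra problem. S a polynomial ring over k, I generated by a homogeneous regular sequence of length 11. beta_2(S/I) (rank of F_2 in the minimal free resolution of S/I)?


Regular sequence => Koszul complex is the minimal free resolution.
Syz_1 minimally generated by Koszul relations f_i*e_j - f_j*e_i (i<j): mu(Syz_1) = beta_2 = C(m,2) = m(m-1)/2
m=11
11*10/2 = 55


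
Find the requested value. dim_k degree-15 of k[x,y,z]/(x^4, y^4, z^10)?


Need i<4, j<4, k<10 with i+j+k=15.
For each i, j ranges over max(0,15-i-9)..min(3,15-i):
  i=0: j in [6,3] -> 0
  i=1: j in [5,3] -> 0
  i=2: j in [4,3] -> 0
  i=3: j in [3,3] -> 1
H(15) = 0+0+0+1 = 1


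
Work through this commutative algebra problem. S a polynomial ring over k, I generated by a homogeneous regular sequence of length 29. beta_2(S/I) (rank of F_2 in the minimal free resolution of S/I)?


Regular sequence => Koszul complex is the minimal free resolution.
Syz_1 minimally generated by Koszul relations f_i*e_j - f_j*e_i (i<j): mu(Syz_1) = beta_2 = C(m,2) = m(m-1)/2
m=29
29*28/2 = 406


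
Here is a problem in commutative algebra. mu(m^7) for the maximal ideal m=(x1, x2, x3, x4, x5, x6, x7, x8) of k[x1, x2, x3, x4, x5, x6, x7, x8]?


Graded Nakayama: mu(m^d) = dim_k (m^d/m^(d+1)) = #degree-7 monomials in 8 vars
C(n+d-1,d)=C(14,7)=3432


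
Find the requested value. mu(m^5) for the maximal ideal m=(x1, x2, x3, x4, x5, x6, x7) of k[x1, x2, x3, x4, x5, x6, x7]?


Graded Nakayama: mu(m^d) = dim_k (m^d/m^(d+1)) = #degree-5 monomials in 7 vars
C(n+d-1,d)=C(11,5)=462


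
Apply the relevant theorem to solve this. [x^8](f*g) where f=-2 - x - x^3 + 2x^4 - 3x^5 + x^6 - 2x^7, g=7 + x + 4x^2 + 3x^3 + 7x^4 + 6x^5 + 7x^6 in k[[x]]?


[x^8] = sum a_i*b_j, i+j=8
  -1*6=-6
  2*7=14
  -3*3=-9
  1*4=4
  -2*1=-2
Sum=1


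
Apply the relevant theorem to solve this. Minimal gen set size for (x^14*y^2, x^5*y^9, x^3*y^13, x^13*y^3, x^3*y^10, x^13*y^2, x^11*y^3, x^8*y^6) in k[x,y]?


Remove redundant (divisible by others).
x^14*y^2 redundant.
x^13*y^3 redundant.
x^3*y^13 redundant.
Min: x^13*y^2, x^11*y^3, x^8*y^6, x^5*y^9, x^3*y^10
Count=5


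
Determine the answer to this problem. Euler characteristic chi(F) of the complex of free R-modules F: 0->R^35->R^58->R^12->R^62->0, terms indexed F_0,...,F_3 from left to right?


chi = sum (-1)^i * rank:
(-1)^0*35=35
(-1)^1*58=-58
(-1)^2*12=12
(-1)^3*62=-62
chi=-73


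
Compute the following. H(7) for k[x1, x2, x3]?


C(d+n-1,n-1)=C(9,2)=36


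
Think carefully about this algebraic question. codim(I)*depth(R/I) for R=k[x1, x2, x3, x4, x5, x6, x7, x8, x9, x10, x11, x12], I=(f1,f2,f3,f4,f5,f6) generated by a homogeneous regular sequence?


codim=6, depth=dim(R/I)=12-6=6
Product=6*6=36


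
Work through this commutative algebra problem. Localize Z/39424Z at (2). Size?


2-primary part: 39424=2^9*77
Size=2^9=512


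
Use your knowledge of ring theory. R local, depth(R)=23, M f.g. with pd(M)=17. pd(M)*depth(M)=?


pd+depth=23
depth=23-17=6
pd*depth=17*6=102


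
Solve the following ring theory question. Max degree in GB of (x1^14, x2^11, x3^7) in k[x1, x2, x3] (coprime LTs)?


Pure powers, coprime LTs => already GB.
Degrees: 14, 11, 7
Max=14


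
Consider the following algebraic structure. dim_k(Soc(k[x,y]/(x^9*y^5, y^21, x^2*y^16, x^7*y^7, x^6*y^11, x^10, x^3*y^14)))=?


Socle = ann(m) = span of standard monomials u with x*u, y*u in I (staircase corners).
Minimal generators: x^10, x^9*y^5, x^7*y^7, x^6*y^11, x^3*y^14, x^2*y^16, y^21
Corners: xy^20, x^2y^15, x^5y^13, x^6y^10, x^8y^6, x^9y^4
Socle dim=6


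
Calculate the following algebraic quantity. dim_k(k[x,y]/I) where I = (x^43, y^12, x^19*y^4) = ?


k[x,y]/I, I = (x^43, y^12, x^19*y^4)
Rect: 43x12=516. Corner: (43-19)x(12-4)=192.
dim = 516-192 = 324


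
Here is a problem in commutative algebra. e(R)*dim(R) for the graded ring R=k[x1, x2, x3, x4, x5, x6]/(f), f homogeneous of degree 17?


e(R)=deg(f)=17, dim(R)=6-1=5
e*dim=17*5=85


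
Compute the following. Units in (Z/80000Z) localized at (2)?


Local ring = Z/128Z.
phi(128) = 2^6*(2-1) = 64


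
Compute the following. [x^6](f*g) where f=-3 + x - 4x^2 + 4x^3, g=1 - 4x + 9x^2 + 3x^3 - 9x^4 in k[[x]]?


[x^6] = sum a_i*b_j, i+j=6
  -4*-9=36
  4*3=12
Sum=48


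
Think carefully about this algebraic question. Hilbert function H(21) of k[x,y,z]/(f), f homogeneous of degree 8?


C(23,2)-C(15,2)=253-105=148


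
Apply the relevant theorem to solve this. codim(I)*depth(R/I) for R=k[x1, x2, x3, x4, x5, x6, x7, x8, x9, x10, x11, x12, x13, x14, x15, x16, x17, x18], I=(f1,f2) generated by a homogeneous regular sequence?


codim=2, depth=dim(R/I)=18-2=16
Product=2*16=32


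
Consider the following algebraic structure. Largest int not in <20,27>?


gcd(20,27)=1 => F=ab-a-b=20*27-20-27=540-47=493


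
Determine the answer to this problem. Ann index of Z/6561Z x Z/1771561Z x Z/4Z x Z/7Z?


Exponent = lcm of the cyclic orders; pairwise coprime => product.
3^8*11^6*2^2*7^1=6561*1771561*4*7=325449928188


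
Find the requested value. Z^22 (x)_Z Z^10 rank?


rank(M(x)N) = rank(M)*rank(N)
22*10 = 220


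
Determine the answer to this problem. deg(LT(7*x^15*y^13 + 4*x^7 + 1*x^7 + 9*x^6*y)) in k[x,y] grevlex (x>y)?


LT: 7*x^15*y^13
deg_x=15, deg_y=13
Total=15+13=28


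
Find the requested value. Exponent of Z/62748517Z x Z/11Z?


Exponent = lcm of the cyclic orders; pairwise coprime => product.
13^7*11^1=62748517*11=690233687


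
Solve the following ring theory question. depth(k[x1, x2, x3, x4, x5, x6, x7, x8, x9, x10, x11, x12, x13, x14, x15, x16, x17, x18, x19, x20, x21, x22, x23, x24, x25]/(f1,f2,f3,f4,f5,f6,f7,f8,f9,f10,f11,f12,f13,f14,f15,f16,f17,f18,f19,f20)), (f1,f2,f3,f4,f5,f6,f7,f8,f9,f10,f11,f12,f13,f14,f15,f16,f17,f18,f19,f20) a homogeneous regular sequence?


depth(R)=25
depth(R/I)=25-20=5


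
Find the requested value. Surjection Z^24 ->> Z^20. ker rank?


rank(ker) = 24-20 = 4


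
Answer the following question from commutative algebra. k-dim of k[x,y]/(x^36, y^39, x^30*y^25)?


k[x,y]/I, I = (x^36, y^39, x^30*y^25)
Rect: 36x39=1404. Corner: (36-30)x(39-25)=84.
dim = 1404-84 = 1320


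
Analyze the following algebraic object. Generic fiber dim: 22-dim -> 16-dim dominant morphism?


dim(fiber)=dim(X)-dim(Y)=22-16=6


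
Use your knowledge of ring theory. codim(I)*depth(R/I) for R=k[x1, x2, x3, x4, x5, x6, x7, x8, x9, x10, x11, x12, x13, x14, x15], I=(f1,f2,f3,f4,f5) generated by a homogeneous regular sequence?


codim=5, depth=dim(R/I)=15-5=10
Product=5*10=50


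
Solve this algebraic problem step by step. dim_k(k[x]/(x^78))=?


Basis: 1,x,...,x^77
dim=78


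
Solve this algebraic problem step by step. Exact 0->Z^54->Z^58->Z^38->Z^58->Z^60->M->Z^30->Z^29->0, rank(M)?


Alt sum=0:
(-1)^0*54 + (-1)^1*58 + (-1)^2*38 + (-1)^3*58 + (-1)^4*60 + (-1)^5*? + (-1)^6*30 + (-1)^7*29=0
rank(M)=37


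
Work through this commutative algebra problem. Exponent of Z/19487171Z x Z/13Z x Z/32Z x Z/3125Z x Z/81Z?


Exponent = lcm of the cyclic orders; pairwise coprime => product.
11^7*13^1*2^5*5^5*3^4=19487171*13*32*3125*81=2051999106300000


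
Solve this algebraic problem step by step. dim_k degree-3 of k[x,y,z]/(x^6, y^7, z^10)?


Need i<6, j<7, k<10 with i+j+k=3.
For each i, j ranges over max(0,3-i-9)..min(6,3-i):
  i=0: j in [0,3] -> 4
  i=1: j in [0,2] -> 3
  i=2: j in [0,1] -> 2
  i=3: j in [0,0] -> 1
H(3) = 4+3+2+1 = 10


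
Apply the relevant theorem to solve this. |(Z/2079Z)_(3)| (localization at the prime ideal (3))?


3-primary part: 2079=3^3*77
Size=3^3=27


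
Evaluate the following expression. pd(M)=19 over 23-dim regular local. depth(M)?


pd+depth=depth(R)=23
depth=23-19=4


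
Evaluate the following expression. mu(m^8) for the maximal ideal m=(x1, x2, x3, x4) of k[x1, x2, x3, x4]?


Graded Nakayama: mu(m^d) = dim_k (m^d/m^(d+1)) = #degree-8 monomials in 4 vars
C(n+d-1,d)=C(11,8)=165


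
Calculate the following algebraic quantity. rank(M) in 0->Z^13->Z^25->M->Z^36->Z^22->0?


Alt sum=0:
(-1)^0*13 + (-1)^1*25 + (-1)^2*? + (-1)^3*36 + (-1)^4*22=0
rank(M)=26


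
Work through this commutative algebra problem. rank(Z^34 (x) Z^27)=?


rank(M(x)N) = rank(M)*rank(N)
34*27 = 918


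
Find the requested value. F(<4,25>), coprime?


gcd(4,25)=1 => F=ab-a-b=4*25-4-25=100-29=71


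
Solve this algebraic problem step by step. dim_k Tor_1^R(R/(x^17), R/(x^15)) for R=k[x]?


Tor_1(R/I,R/J)=(I cap J)/IJ=(x^17)/(x^32)
dim=32-17=min(17,15)=15


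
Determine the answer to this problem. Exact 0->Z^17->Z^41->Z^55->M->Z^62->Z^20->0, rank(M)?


Alt sum=0:
(-1)^0*17 + (-1)^1*41 + (-1)^2*55 + (-1)^3*? + (-1)^4*62 + (-1)^5*20=0
rank(M)=73


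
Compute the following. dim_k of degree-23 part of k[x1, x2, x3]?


C(d+n-1,n-1)=C(25,2)=300


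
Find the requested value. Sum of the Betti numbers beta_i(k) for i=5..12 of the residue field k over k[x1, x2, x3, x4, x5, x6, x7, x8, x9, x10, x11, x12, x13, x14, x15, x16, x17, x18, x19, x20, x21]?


Koszul resolution: beta_i(k)=C(n,i), n=21
C(21,5)=20349, C(21,6)=54264, C(21,7)=116280, C(21,8)=203490, C(21,9)=293930, C(21,10)=352716, C(21,11)=352716, C(21,12)=293930
Sum=1687675


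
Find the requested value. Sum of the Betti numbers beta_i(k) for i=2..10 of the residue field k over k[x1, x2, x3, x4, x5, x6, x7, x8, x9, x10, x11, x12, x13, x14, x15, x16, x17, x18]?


Koszul resolution: beta_i(k)=C(n,i), n=18
C(18,2)=153, C(18,3)=816, C(18,4)=3060, C(18,5)=8568, C(18,6)=18564, C(18,7)=31824, C(18,8)=43758, C(18,9)=48620, C(18,10)=43758
Sum=199121


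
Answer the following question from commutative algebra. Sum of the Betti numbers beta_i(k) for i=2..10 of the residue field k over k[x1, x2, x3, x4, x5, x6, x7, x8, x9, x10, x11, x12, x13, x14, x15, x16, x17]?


Koszul resolution: beta_i(k)=C(n,i), n=17
C(17,2)=136, C(17,3)=680, C(17,4)=2380, C(17,5)=6188, C(17,6)=12376, C(17,7)=19448, C(17,8)=24310, C(17,9)=24310, C(17,10)=19448
Sum=109276


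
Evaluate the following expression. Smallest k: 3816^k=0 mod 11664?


3816^k mod 11664:
k=1: 3816
k=2: 5184
k=3: 0
First zero at k = 3


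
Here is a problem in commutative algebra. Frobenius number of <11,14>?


gcd(11,14)=1 => F=ab-a-b=11*14-11-14=154-25=129


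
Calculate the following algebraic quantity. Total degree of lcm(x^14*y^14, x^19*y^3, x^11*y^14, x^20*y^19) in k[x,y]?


lcm = componentwise max:
x: max(14,19,11,20)=20
y: max(14,3,14,19)=19
Total=20+19=39


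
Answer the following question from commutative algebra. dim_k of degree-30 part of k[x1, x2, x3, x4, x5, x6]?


C(d+n-1,n-1)=C(35,5)=324632


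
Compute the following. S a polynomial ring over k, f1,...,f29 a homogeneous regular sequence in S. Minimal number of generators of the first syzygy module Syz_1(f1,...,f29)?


Regular sequence => Koszul complex is the minimal free resolution.
Syz_1 minimally generated by Koszul relations f_i*e_j - f_j*e_i (i<j): mu(Syz_1) = beta_2 = C(m,2) = m(m-1)/2
m=29
29*28/2 = 406


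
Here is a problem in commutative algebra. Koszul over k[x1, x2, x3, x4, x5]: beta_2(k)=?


C(n,i)=C(5,2)=10


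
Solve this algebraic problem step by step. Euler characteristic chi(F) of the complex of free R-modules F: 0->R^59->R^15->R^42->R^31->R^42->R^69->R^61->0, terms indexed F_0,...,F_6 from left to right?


chi = sum (-1)^i * rank:
(-1)^0*59=59
(-1)^1*15=-15
(-1)^2*42=42
(-1)^3*31=-31
(-1)^4*42=42
(-1)^5*69=-69
(-1)^6*61=61
chi=89


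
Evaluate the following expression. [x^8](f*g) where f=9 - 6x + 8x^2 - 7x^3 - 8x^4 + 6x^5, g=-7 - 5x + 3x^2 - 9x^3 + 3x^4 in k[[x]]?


[x^8] = sum a_i*b_j, i+j=8
  -8*3=-24
  6*-9=-54
Sum=-78


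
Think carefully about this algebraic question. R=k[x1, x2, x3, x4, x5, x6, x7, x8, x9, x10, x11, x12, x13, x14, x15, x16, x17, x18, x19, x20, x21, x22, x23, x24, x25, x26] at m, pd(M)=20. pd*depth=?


pd+depth=26
depth=26-20=6
pd*depth=20*6=120


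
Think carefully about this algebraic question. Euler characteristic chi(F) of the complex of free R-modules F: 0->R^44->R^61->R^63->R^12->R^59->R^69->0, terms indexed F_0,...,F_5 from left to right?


chi = sum (-1)^i * rank:
(-1)^0*44=44
(-1)^1*61=-61
(-1)^2*63=63
(-1)^3*12=-12
(-1)^4*59=59
(-1)^5*69=-69
chi=24


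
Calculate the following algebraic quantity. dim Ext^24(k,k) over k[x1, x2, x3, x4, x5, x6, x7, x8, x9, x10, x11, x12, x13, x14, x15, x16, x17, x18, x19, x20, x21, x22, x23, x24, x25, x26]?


C(n,i)=C(26,24)=325


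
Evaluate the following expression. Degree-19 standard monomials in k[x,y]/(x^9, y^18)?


k[x,y], I = (x^9, y^18), d = 19
Need i < 9 and d-i < 18.
Range: 2 <= i <= 8.
H(19) = 7


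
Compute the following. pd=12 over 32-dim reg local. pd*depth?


pd+depth=32
depth=32-12=20
pd*depth=12*20=240


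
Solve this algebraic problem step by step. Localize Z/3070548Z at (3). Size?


3-primary part: 3070548=3^10*52
Size=3^10=59049


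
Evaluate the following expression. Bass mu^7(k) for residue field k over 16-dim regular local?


C(n,i)=C(16,7)=11440


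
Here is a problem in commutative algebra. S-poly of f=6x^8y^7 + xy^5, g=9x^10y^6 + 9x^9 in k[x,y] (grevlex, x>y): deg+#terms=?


LT(f)=6x^8y^7, LT(g)=9x^10y^6
lcm(LM)=x^10y^7
S(f,g) (scaled by 54 to clear denominators) = 9x^2*f - 6y*g = -54x^9y + 9x^3y^5
2 terms, deg 10.
10+2=12


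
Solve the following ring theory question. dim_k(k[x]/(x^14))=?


Basis: 1,x,...,x^13
dim=14


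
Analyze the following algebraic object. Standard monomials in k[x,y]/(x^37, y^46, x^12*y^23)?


k[x,y]/I, I = (x^37, y^46, x^12*y^23)
Rect: 37x46=1702. Corner: (37-12)x(46-23)=575.
dim = 1702-575 = 1127


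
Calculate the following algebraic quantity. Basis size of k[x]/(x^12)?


Basis: 1,x,...,x^11
dim=12


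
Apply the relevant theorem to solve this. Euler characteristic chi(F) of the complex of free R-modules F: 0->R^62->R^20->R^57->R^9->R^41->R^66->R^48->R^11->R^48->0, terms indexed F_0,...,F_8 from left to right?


chi = sum (-1)^i * rank:
(-1)^0*62=62
(-1)^1*20=-20
(-1)^2*57=57
(-1)^3*9=-9
(-1)^4*41=41
(-1)^5*66=-66
(-1)^6*48=48
(-1)^7*11=-11
(-1)^8*48=48
chi=150


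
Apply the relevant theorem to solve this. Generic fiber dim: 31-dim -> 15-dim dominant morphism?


dim(fiber)=dim(X)-dim(Y)=31-15=16


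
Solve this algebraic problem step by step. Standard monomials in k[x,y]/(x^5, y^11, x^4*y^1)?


k[x,y]/I, I = (x^5, y^11, x^4*y^1)
Rect: 5x11=55. Corner: (5-4)x(11-1)=10.
dim = 55-10 = 45


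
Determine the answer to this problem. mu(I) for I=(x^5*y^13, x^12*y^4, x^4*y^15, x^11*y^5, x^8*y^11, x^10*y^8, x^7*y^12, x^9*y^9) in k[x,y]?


Remove redundant (divisible by others).
Min: x^12*y^4, x^11*y^5, x^10*y^8, x^9*y^9, x^8*y^11, x^7*y^12, x^5*y^13, x^4*y^15
Count=8


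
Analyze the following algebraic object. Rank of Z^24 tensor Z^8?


rank(M(x)N) = rank(M)*rank(N)
24*8 = 192


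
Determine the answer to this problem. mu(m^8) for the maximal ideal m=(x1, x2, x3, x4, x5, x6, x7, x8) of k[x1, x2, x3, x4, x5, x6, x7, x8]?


Graded Nakayama: mu(m^d) = dim_k (m^d/m^(d+1)) = #degree-8 monomials in 8 vars
C(n+d-1,d)=C(15,8)=6435


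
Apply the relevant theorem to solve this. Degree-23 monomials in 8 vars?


C(d+n-1,n-1)=C(30,7)=2035800


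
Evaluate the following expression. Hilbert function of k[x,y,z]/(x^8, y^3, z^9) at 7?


Need i<8, j<3, k<9 with i+j+k=7.
For each i, j ranges over max(0,7-i-8)..min(2,7-i):
  i=0: j in [0,2] -> 3
  i=1: j in [0,2] -> 3
  i=2: j in [0,2] -> 3
  i=3: j in [0,2] -> 3
  i=4: j in [0,2] -> 3
  i=5: j in [0,2] -> 3
  i=6: j in [0,1] -> 2
  i=7: j in [0,0] -> 1
H(7) = 3+3+3+3+3+3+2+1 = 21


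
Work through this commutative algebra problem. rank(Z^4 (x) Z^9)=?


rank(M(x)N) = rank(M)*rank(N)
4*9 = 36


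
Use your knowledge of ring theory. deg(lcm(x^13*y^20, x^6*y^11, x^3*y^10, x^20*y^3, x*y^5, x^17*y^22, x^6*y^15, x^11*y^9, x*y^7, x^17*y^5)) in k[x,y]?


lcm = componentwise max:
x: max(13,6,3,20,1,17,6,11,1,17)=20
y: max(20,11,10,3,5,22,15,9,7,5)=22
Total=20+22=42


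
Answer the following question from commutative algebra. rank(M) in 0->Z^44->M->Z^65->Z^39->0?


Alt sum=0:
(-1)^0*44 + (-1)^1*? + (-1)^2*65 + (-1)^3*39=0
rank(M)=70


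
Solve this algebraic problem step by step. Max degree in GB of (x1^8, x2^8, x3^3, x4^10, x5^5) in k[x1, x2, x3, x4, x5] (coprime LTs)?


Pure powers, coprime LTs => already GB.
Degrees: 8, 8, 3, 10, 5
Max=10


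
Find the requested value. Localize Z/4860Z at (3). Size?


3-primary part: 4860=3^5*20
Size=3^5=243


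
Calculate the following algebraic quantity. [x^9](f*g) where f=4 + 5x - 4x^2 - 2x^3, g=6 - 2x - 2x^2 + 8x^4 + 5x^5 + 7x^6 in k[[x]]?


[x^9] = sum a_i*b_j, i+j=9
  -2*7=-14
Sum=-14


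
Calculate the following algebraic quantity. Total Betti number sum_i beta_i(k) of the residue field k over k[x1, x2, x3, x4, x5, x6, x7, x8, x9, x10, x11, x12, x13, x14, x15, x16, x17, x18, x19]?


Koszul resolution: beta_i(k)=C(n,i), n=19
sum_i C(19,i) = 2^19 = 524288


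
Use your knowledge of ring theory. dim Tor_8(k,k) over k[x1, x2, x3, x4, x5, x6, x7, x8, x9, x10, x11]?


Koszul: C(n,i)=C(11,8)=165


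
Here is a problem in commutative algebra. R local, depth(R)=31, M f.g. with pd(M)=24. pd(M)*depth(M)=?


pd+depth=31
depth=31-24=7
pd*depth=24*7=168


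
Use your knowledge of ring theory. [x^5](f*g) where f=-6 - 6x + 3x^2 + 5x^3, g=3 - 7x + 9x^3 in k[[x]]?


[x^5] = sum a_i*b_j, i+j=5
  3*9=27
Sum=27


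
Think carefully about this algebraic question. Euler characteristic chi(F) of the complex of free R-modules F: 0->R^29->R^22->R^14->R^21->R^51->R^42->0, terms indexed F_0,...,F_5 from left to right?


chi = sum (-1)^i * rank:
(-1)^0*29=29
(-1)^1*22=-22
(-1)^2*14=14
(-1)^3*21=-21
(-1)^4*51=51
(-1)^5*42=-42
chi=9


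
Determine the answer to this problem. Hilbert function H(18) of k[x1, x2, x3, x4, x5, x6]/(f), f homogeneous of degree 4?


C(23,5)-C(19,5)=33649-11628=22021


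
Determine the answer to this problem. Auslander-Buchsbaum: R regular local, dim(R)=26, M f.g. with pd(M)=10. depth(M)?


pd+depth=depth(R)=26
depth=26-10=16


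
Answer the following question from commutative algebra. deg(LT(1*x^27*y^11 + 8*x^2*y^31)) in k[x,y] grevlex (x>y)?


LT: 1*x^27*y^11
deg_x=27, deg_y=11
Total=27+11=38


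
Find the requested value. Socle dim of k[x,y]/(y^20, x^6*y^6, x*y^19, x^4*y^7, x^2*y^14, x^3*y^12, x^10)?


Socle = ann(m) = span of standard monomials u with x*u, y*u in I (staircase corners).
Minimal generators: x^10, x^6*y^6, x^4*y^7, x^3*y^12, x^2*y^14, x*y^19, y^20
Corners: y^19, xy^18, x^2y^13, x^3y^11, x^5y^6, x^9y^5
Socle dim=6


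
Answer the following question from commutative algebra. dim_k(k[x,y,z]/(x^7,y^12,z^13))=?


Basis: x^iy^jz^k, i<7,j<12,k<13
7*12*13=1092


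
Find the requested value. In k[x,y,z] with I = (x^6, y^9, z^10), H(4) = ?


Need i<6, j<9, k<10 with i+j+k=4.
For each i, j ranges over max(0,4-i-9)..min(8,4-i):
  i=0: j in [0,4] -> 5
  i=1: j in [0,3] -> 4
  i=2: j in [0,2] -> 3
  i=3: j in [0,1] -> 2
  i=4: j in [0,0] -> 1
H(4) = 5+4+3+2+1 = 15


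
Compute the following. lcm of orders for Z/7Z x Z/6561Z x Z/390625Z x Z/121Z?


Exponent = lcm of the cyclic orders; pairwise coprime => product.
7^1*3^8*5^8*11^2=7*6561*390625*121=2170768359375


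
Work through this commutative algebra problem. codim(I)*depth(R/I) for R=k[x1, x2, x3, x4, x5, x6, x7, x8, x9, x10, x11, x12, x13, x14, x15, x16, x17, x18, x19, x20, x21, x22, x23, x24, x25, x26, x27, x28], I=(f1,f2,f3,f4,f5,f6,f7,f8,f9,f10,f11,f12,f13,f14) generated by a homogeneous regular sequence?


codim=14, depth=dim(R/I)=28-14=14
Product=14*14=196


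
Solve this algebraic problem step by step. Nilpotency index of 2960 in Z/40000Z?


2960^k mod 40000:
k=1: 2960
k=2: 1600
k=3: 16000
k=4: 0
First zero at k = 4


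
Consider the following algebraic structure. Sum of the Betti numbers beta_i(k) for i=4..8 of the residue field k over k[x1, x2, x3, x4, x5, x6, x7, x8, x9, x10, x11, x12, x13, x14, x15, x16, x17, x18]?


Koszul resolution: beta_i(k)=C(n,i), n=18
C(18,4)=3060, C(18,5)=8568, C(18,6)=18564, C(18,7)=31824, C(18,8)=43758
Sum=105774


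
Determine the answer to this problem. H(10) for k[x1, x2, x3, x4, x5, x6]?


C(d+n-1,n-1)=C(15,5)=3003


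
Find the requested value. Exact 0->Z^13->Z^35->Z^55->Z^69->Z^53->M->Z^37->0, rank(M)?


Alt sum=0:
(-1)^0*13 + (-1)^1*35 + (-1)^2*55 + (-1)^3*69 + (-1)^4*53 + (-1)^5*? + (-1)^6*37=0
rank(M)=54


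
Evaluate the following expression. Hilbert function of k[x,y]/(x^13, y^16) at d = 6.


k[x,y], I = (x^13, y^16), d = 6
Need i < 13 and d-i < 16.
Range: 0 <= i <= 6.
H(6) = 7


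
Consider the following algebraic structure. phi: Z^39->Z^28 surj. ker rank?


rank(ker) = 39-28 = 11


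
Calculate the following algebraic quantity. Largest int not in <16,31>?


gcd(16,31)=1 => F=ab-a-b=16*31-16-31=496-47=449


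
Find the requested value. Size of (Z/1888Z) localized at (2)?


2-primary part: 1888=2^5*59
Size=2^5=32


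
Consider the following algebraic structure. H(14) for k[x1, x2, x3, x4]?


C(d+n-1,n-1)=C(17,3)=680


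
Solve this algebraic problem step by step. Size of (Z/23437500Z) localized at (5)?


5-primary part: 23437500=5^9*12
Size=5^9=1953125


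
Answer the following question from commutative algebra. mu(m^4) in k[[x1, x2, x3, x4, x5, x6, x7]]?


C(n+d-1,d)=C(10,4)=210


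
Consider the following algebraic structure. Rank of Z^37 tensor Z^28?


rank(M(x)N) = rank(M)*rank(N)
37*28 = 1036


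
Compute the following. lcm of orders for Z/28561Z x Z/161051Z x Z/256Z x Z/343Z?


Exponent = lcm of the cyclic orders; pairwise coprime => product.
13^4*11^5*2^8*7^3=28561*161051*256*343=403897272466688


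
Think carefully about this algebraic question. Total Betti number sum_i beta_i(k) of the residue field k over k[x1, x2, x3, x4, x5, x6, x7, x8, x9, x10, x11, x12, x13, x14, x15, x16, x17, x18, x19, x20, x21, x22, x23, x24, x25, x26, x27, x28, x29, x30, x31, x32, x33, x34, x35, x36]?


Koszul resolution: beta_i(k)=C(n,i), n=36
sum_i C(36,i) = 2^36 = 68719476736


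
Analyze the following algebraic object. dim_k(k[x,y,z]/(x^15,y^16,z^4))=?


Basis: x^iy^jz^k, i<15,j<16,k<4
15*16*4=960


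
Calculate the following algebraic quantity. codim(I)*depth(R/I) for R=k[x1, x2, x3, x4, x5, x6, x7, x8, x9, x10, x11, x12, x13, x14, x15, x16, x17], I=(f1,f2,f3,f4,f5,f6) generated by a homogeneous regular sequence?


codim=6, depth=dim(R/I)=17-6=11
Product=6*11=66


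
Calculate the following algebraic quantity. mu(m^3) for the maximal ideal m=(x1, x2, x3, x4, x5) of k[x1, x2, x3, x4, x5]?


Graded Nakayama: mu(m^d) = dim_k (m^d/m^(d+1)) = #degree-3 monomials in 5 vars
C(n+d-1,d)=C(7,3)=35


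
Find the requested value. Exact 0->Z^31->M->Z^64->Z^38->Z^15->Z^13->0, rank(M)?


Alt sum=0:
(-1)^0*31 + (-1)^1*? + (-1)^2*64 + (-1)^3*38 + (-1)^4*15 + (-1)^5*13=0
rank(M)=59


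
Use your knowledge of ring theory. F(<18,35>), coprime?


gcd(18,35)=1 => F=ab-a-b=18*35-18-35=630-53=577


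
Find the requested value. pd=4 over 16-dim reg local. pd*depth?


pd+depth=16
depth=16-4=12
pd*depth=4*12=48


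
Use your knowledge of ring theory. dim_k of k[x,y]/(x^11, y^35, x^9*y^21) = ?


k[x,y]/I, I = (x^11, y^35, x^9*y^21)
Rect: 11x35=385. Corner: (11-9)x(35-21)=28.
dim = 385-28 = 357


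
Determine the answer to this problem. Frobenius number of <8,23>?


gcd(8,23)=1 => F=ab-a-b=8*23-8-23=184-31=153


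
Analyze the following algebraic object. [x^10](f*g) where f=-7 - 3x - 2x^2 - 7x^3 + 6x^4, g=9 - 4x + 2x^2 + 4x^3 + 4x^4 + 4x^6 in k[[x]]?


[x^10] = sum a_i*b_j, i+j=10
  6*4=24
Sum=24


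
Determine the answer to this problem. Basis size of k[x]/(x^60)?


Basis: 1,x,...,x^59
dim=60


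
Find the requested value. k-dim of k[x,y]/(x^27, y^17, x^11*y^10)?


k[x,y]/I, I = (x^27, y^17, x^11*y^10)
Rect: 27x17=459. Corner: (27-11)x(17-10)=112.
dim = 459-112 = 347


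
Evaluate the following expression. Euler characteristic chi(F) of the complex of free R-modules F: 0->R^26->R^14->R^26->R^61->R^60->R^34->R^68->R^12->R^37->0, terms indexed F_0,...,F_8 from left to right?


chi = sum (-1)^i * rank:
(-1)^0*26=26
(-1)^1*14=-14
(-1)^2*26=26
(-1)^3*61=-61
(-1)^4*60=60
(-1)^5*34=-34
(-1)^6*68=68
(-1)^7*12=-12
(-1)^8*37=37
chi=96


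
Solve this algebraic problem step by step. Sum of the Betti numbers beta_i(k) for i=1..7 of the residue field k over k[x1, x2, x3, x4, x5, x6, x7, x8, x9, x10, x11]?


Koszul resolution: beta_i(k)=C(n,i), n=11
C(11,1)=11, C(11,2)=55, C(11,3)=165, C(11,4)=330, C(11,5)=462, C(11,6)=462, C(11,7)=330
Sum=1815


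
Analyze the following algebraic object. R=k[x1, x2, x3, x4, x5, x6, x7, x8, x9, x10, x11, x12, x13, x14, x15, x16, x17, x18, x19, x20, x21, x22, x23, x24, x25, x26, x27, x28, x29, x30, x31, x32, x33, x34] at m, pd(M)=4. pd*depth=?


pd+depth=34
depth=34-4=30
pd*depth=4*30=120


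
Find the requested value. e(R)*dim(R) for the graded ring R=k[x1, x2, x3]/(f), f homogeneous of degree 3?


e(R)=deg(f)=3, dim(R)=3-1=2
e*dim=3*2=6


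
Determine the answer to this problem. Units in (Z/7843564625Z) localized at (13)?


Local ring = Z/62748517Z.
phi(62748517) = 13^6*(13-1) = 57921708


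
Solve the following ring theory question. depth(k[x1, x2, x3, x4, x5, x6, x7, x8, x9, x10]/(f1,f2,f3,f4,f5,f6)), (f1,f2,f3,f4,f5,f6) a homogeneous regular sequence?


depth(R)=10
depth(R/I)=10-6=4


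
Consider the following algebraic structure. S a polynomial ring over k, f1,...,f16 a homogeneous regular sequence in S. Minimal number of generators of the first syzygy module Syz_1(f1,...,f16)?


Regular sequence => Koszul complex is the minimal free resolution.
Syz_1 minimally generated by Koszul relations f_i*e_j - f_j*e_i (i<j): mu(Syz_1) = beta_2 = C(m,2) = m(m-1)/2
m=16
16*15/2 = 120


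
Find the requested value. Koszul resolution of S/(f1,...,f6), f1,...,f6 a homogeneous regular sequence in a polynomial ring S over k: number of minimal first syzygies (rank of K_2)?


Regular sequence => Koszul complex is the minimal free resolution.
Syz_1 minimally generated by Koszul relations f_i*e_j - f_j*e_i (i<j): mu(Syz_1) = beta_2 = C(m,2) = m(m-1)/2
m=6
6*5/2 = 15


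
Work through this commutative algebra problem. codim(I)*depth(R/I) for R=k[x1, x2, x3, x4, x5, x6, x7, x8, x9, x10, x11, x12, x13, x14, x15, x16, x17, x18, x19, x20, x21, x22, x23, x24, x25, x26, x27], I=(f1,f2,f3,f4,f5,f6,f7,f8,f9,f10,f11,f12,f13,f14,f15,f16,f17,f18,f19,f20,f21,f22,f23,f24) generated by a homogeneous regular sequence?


codim=24, depth=dim(R/I)=27-24=3
Product=24*3=72


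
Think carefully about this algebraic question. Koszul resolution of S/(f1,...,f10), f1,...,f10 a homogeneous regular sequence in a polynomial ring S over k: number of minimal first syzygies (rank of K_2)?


Regular sequence => Koszul complex is the minimal free resolution.
Syz_1 minimally generated by Koszul relations f_i*e_j - f_j*e_i (i<j): mu(Syz_1) = beta_2 = C(m,2) = m(m-1)/2
m=10
10*9/2 = 45
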